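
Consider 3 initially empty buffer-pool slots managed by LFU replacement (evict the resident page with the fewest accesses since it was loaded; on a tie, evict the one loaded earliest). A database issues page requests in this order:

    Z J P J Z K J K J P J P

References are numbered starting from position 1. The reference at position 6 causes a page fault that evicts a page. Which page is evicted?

pos 1: Z: fault, frames [Z]
pos 2: J: fault, frames [Z, J]
pos 3: P: fault, frames [Z, J, P]
pos 4: J: hit
pos 5: Z: hit
pos 6: K: fault, evict P, frames [Z, J, K]
At position 6, page P is evicted.

P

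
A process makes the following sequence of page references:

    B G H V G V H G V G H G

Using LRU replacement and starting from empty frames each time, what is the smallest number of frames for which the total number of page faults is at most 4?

3

f=1: 12 faults
f=2: 9 faults
f=3: 4 faults
f=4: 4 faults
Smallest f with faults ≤ 4 is 3.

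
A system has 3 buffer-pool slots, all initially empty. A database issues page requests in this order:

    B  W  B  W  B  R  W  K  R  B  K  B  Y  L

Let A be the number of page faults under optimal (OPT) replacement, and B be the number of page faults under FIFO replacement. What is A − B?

Under OPT: F F . . . F . F . . . . F F → 6 faults.
Under FIFO: F F . . . F . F . F . . F F → 7 faults.
A − B = 6 − 7 = -1.

-1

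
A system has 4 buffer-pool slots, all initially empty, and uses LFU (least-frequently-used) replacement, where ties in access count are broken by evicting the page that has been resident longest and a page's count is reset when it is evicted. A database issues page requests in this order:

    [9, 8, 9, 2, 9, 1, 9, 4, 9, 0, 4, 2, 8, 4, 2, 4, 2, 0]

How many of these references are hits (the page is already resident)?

9 -> miss, frames {9}
8 -> miss, frames {9,8}
9 -> hit
2 -> miss, frames {9,8,2}
9 -> hit
1 -> miss, frames {9,8,2,1}
9 -> hit
4 -> miss, evict 8, frames {9,2,1,4}
9 -> hit
0 -> miss, evict 2, frames {9,1,4,0}
4 -> hit
2 -> miss, evict 1, frames {9,4,0,2}
8 -> miss, evict 0, frames {9,4,2,8}
4 -> hit
2 -> hit
4 -> hit
2 -> hit
0 -> miss, evict 8, frames {9,4,2,0}
Hits: 9.

9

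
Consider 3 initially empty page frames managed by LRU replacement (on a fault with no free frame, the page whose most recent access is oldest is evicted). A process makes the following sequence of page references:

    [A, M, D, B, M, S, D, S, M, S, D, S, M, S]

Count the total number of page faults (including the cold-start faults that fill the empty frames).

A → miss, frames {A}
M → miss, frames {A,M}
D → miss, frames {A,M,D}
B → miss, evict A, frames {M,D,B}
M → hit
S → miss, evict D, frames {B,M,S}
D → miss, evict B, frames {M,S,D}
S → hit
M → hit
S → hit
D → hit
S → hit
M → hit
S → hit
Page faults: 6.

6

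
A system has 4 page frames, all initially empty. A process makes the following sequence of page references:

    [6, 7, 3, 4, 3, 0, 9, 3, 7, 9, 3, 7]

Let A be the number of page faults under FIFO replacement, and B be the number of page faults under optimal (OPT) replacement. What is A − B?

2

Under FIFO: F F F F . F F . F . F . → 8 faults.
Under OPT: F F F F . F F . . . . . → 6 faults.
A − B = 8 − 6 = 2.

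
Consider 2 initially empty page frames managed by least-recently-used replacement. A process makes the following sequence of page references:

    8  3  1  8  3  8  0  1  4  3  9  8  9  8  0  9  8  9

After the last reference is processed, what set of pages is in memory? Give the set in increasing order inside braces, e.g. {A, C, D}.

8 -> fault, frames (8)
3 -> fault, frames (8 3)
1 -> fault, evict 8, frames (3 1)
8 -> fault, evict 3, frames (1 8)
3 -> fault, evict 1, frames (8 3)
8 -> hit
0 -> fault, evict 3, frames (8 0)
1 -> fault, evict 8, frames (0 1)
4 -> fault, evict 0, frames (1 4)
3 -> fault, evict 1, frames (4 3)
9 -> fault, evict 4, frames (3 9)
8 -> fault, evict 3, frames (9 8)
9 -> hit
8 -> hit
0 -> fault, evict 9, frames (8 0)
9 -> fault, evict 8, frames (0 9)
8 -> fault, evict 0, frames (9 8)
9 -> hit

{8, 9}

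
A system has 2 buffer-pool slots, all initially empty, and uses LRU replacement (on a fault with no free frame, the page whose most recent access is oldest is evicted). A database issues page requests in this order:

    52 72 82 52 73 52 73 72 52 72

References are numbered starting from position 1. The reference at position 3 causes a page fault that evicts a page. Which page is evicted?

pos 1: 52 → fault, frames [52]
pos 2: 72 → fault, frames [52, 72]
pos 3: 82 → fault, evict 52, frames [72, 82]
At position 3, page 52 is evicted.

52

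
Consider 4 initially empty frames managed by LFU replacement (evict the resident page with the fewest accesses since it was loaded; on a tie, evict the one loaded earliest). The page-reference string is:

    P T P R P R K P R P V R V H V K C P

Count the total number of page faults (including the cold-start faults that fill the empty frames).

P: fault, frames [P]
T: fault, frames [P, T]
P: hit
R: fault, frames [P, T, R]
P: hit
R: hit
K: fault, frames [P, T, R, K]
P: hit
R: hit
P: hit
V: fault, evict T, frames [P, R, K, V]
R: hit
V: hit
H: fault, evict K, frames [P, R, V, H]
V: hit
K: fault, evict H, frames [P, R, V, K]
C: fault, evict K, frames [P, R, V, C]
P: hit
Page faults: 8.

8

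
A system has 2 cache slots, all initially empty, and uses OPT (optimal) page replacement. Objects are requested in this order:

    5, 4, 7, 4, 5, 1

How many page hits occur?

1

5 → fault, frames (5)
4 → fault, frames (5 4)
7 → fault, evict 5, frames (4 7)
4 → hit
5 → fault, evict 7, frames (4 5)
1 → fault, evict 5, frames (4 1)
Hits: 1.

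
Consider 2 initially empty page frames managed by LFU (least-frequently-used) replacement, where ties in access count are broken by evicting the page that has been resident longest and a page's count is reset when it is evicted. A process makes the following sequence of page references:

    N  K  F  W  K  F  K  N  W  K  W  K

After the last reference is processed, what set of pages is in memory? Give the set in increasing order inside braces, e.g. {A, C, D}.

N: fault, frames {N}
K: fault, frames {N,K}
F: fault, evict N, frames {K,F}
W: fault, evict K, frames {F,W}
K: fault, evict F, frames {W,K}
F: fault, evict W, frames {K,F}
K: hit
N: fault, evict F, frames {K,N}
W: fault, evict N, frames {K,W}
K: hit
W: hit
K: hit

{K, W}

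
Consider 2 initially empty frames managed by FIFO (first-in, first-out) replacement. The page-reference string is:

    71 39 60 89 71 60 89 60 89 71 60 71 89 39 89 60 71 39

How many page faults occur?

14

71 → fault, frames [71]
39 → fault, frames [71, 39]
60 → fault, evict 71, frames [39, 60]
89 → fault, evict 39, frames [60, 89]
71 → fault, evict 60, frames [89, 71]
60 → fault, evict 89, frames [71, 60]
89 → fault, evict 71, frames [60, 89]
60 → hit
89 → hit
71 → fault, evict 60, frames [89, 71]
60 → fault, evict 89, frames [71, 60]
71 → hit
89 → fault, evict 71, frames [60, 89]
39 → fault, evict 60, frames [89, 39]
89 → hit
60 → fault, evict 89, frames [39, 60]
71 → fault, evict 39, frames [60, 71]
39 → fault, evict 60, frames [71, 39]
Page faults: 14.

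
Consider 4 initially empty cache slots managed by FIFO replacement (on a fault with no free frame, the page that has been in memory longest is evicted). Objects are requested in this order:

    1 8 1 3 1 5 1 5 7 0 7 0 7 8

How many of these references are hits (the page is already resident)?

1 → miss, frames {1}
8 → miss, frames {1,8}
1 → hit
3 → miss, frames {1,8,3}
1 → hit
5 → miss, frames {1,8,3,5}
1 → hit
5 → hit
7 → miss, evict 1, frames {8,3,5,7}
0 → miss, evict 8, frames {3,5,7,0}
7 → hit
0 → hit
7 → hit
8 → miss, evict 3, frames {5,7,0,8}
Hits: 7.

7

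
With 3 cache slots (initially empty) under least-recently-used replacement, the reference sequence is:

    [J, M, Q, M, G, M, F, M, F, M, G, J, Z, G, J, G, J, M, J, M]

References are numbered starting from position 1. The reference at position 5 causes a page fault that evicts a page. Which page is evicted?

pos 1: J: fault, frames (J)
pos 2: M: fault, frames (J M)
pos 3: Q: fault, frames (J M Q)
pos 4: M: hit
pos 5: G: fault, evict J, frames (Q M G)
At position 5, page J is evicted.

J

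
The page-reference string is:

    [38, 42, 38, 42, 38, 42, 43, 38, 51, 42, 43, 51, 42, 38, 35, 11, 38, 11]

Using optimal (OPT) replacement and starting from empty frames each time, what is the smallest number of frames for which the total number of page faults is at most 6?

f=1: 18 faults
f=2: 9 faults
f=3: 7 faults
f=4: 6 faults
f=5: 6 faults
f=6: 6 faults
Smallest f with faults ≤ 6 is 4.

4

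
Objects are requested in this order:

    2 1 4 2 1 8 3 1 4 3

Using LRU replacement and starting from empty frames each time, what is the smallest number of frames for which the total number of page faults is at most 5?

5

f=1: 10 faults
f=2: 10 faults
f=3: 6 faults
f=4: 6 faults
f=5: 5 faults
Smallest f with faults ≤ 5 is 5.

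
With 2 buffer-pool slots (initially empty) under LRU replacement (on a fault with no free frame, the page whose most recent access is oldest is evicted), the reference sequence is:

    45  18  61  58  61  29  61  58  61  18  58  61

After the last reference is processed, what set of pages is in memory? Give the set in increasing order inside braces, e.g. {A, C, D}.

45: fault, frames (45)
18: fault, frames (45 18)
61: fault, evict 45, frames (18 61)
58: fault, evict 18, frames (61 58)
61: hit
29: fault, evict 58, frames (61 29)
61: hit
58: fault, evict 29, frames (61 58)
61: hit
18: fault, evict 58, frames (61 18)
58: fault, evict 61, frames (18 58)
61: fault, evict 18, frames (58 61)

{58, 61}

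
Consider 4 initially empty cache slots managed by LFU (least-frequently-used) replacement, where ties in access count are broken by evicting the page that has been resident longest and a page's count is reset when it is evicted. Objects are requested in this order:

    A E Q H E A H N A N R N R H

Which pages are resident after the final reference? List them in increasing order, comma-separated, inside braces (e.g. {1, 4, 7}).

A: miss, frames {A}
E: miss, frames {A,E}
Q: miss, frames {A,E,Q}
H: miss, frames {A,E,Q,H}
E: hit
A: hit
H: hit
N: miss, evict Q, frames {A,E,H,N}
A: hit
N: hit
R: miss, evict E, frames {A,H,N,R}
N: hit
R: hit
H: hit

{A, H, N, R}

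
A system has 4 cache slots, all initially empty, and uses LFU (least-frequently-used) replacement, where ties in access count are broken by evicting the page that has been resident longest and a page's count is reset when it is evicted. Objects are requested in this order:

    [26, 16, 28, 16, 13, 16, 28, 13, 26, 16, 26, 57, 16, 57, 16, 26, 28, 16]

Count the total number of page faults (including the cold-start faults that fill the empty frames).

26: miss, frames [26]
16: miss, frames [26, 16]
28: miss, frames [26, 16, 28]
16: hit
13: miss, frames [26, 16, 28, 13]
16: hit
28: hit
13: hit
26: hit
16: hit
26: hit
57: miss, evict 28, frames [26, 16, 13, 57]
16: hit
57: hit
16: hit
26: hit
28: miss, evict 13, frames [26, 16, 57, 28]
16: hit
Page faults: 6.

6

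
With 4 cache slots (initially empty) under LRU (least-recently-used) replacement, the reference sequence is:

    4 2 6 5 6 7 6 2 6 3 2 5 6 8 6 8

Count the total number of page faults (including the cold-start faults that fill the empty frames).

4 → fault, frames {4}
2 → fault, frames {4,2}
6 → fault, frames {4,2,6}
5 → fault, frames {4,2,6,5}
6 → hit
7 → fault, evict 4, frames {2,5,6,7}
6 → hit
2 → hit
6 → hit
3 → fault, evict 5, frames {7,2,6,3}
2 → hit
5 → fault, evict 7, frames {6,3,2,5}
6 → hit
8 → fault, evict 3, frames {2,5,6,8}
6 → hit
8 → hit
Page faults: 8.

8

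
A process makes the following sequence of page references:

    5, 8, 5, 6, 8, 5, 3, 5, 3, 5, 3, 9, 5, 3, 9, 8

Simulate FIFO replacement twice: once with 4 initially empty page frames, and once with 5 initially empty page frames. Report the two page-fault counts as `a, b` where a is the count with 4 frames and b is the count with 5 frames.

7, 5

4 frames: F F . F . . F . . . . F F . . F → 7 faults.
5 frames: F F . F . . F . . . . F . . . . → 5 faults.
5 < 7: adding a frame reduced faults, as is typical.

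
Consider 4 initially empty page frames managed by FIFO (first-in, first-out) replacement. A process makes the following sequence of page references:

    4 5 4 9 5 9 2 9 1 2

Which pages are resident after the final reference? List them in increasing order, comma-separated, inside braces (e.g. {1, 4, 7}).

{1, 2, 5, 9}

4 → miss, frames (4)
5 → miss, frames (4 5)
4 → hit
9 → miss, frames (4 5 9)
5 → hit
9 → hit
2 → miss, frames (4 5 9 2)
9 → hit
1 → miss, evict 4, frames (5 9 2 1)
2 → hit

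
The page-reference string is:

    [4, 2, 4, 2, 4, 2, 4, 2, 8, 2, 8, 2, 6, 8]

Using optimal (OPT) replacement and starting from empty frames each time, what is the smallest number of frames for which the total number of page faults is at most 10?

f=1: 14 faults
f=2: 4 faults
f=3: 4 faults
f=4: 4 faults
Smallest f with faults ≤ 10 is 2.

2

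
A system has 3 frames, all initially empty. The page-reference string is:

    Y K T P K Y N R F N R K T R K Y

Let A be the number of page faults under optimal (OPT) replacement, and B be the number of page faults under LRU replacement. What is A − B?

-1

Under OPT: F F F F . . F F F . . F F . . F → 10 faults.
Under LRU: F F F F . F F F F . . F F . . F → 11 faults.
A − B = 10 − 11 = -1.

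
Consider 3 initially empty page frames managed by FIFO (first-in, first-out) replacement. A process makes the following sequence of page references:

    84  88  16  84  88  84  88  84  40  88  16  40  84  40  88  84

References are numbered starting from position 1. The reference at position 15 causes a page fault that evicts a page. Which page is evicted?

pos 1: 84 → fault, frames {84}
pos 2: 88 → fault, frames {84,88}
pos 3: 16 → fault, frames {84,88,16}
pos 4: 84 → hit
pos 5: 88 → hit
pos 6: 84 → hit
pos 7: 88 → hit
pos 8: 84 → hit
pos 9: 40 → fault, evict 84, frames {88,16,40}
pos 10: 88 → hit
pos 11: 16 → hit
pos 12: 40 → hit
pos 13: 84 → fault, evict 88, frames {16,40,84}
pos 14: 40 → hit
pos 15: 88 → fault, evict 16, frames {40,84,88}
At position 15, page 16 is evicted.

16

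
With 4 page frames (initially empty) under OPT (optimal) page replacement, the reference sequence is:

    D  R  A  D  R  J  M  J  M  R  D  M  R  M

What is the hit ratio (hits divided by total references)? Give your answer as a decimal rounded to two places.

D → miss, frames {D}
R → miss, frames {D,R}
A → miss, frames {D,R,A}
D → hit
R → hit
J → miss, frames {D,R,A,J}
M → miss, evict A, frames {D,R,J,M}
J → hit
M → hit
R → hit
D → hit
M → hit
R → hit
M → hit
Hits: 9 of 14 references → 9/14 = 0.6429.

0.64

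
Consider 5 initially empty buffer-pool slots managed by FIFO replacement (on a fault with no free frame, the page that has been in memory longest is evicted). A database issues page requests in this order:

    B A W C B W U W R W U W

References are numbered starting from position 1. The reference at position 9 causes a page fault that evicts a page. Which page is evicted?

B

pos 1: B → fault, frames [B]
pos 2: A → fault, frames [B, A]
pos 3: W → fault, frames [B, A, W]
pos 4: C → fault, frames [B, A, W, C]
pos 5: B → hit
pos 6: W → hit
pos 7: U → fault, frames [B, A, W, C, U]
pos 8: W → hit
pos 9: R → fault, evict B, frames [A, W, C, U, R]
At position 9, page B is evicted.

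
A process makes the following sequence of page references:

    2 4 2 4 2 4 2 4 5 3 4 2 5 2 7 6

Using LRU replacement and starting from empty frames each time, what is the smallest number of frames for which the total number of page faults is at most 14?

f=1: 16 faults
f=2: 9 faults
f=3: 8 faults
f=4: 6 faults
f=5: 6 faults
f=6: 6 faults
Smallest f with faults ≤ 14 is 2.

2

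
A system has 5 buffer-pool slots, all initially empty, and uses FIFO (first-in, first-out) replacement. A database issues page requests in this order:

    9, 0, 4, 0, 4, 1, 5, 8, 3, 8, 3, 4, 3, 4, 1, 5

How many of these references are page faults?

9: fault, frames [9]
0: fault, frames [9, 0]
4: fault, frames [9, 0, 4]
0: hit
4: hit
1: fault, frames [9, 0, 4, 1]
5: fault, frames [9, 0, 4, 1, 5]
8: fault, evict 9, frames [0, 4, 1, 5, 8]
3: fault, evict 0, frames [4, 1, 5, 8, 3]
8: hit
3: hit
4: hit
3: hit
4: hit
1: hit
5: hit
Page faults: 7.

7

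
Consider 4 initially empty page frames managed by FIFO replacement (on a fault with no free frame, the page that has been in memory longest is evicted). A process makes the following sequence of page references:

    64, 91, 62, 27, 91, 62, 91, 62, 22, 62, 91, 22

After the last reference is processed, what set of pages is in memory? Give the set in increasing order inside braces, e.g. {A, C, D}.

64 -> fault, frames {64}
91 -> fault, frames {64,91}
62 -> fault, frames {64,91,62}
27 -> fault, frames {64,91,62,27}
91 -> hit
62 -> hit
91 -> hit
62 -> hit
22 -> fault, evict 64, frames {91,62,27,22}
62 -> hit
91 -> hit
22 -> hit

{22, 27, 62, 91}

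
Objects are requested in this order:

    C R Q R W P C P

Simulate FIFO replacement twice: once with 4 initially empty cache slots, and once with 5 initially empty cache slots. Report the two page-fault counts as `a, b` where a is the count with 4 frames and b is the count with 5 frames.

6, 5

4 frames: F F F . F F F . → 6 faults.
5 frames: F F F . F F . . → 5 faults.
5 < 6: adding a frame reduced faults, as is typical.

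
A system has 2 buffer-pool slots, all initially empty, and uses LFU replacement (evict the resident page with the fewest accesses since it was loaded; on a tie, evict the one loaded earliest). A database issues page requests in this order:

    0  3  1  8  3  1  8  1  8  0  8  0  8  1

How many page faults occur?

9

0: fault, frames [0]
3: fault, frames [0, 3]
1: fault, evict 0, frames [3, 1]
8: fault, evict 3, frames [1, 8]
3: fault, evict 1, frames [8, 3]
1: fault, evict 8, frames [3, 1]
8: fault, evict 3, frames [1, 8]
1: hit
8: hit
0: fault, evict 1, frames [8, 0]
8: hit
0: hit
8: hit
1: fault, evict 0, frames [8, 1]
Page faults: 9.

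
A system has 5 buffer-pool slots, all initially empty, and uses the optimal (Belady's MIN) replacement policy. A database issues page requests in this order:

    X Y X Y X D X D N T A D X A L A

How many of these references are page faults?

X → fault, frames [X]
Y → fault, frames [X, Y]
X → hit
Y → hit
X → hit
D → fault, frames [X, Y, D]
X → hit
D → hit
N → fault, frames [X, Y, D, N]
T → fault, frames [X, Y, D, N, T]
A → fault, evict T, frames [X, Y, D, N, A]
D → hit
X → hit
A → hit
L → fault, evict N, frames [X, Y, D, A, L]
A → hit
Page faults: 7.

7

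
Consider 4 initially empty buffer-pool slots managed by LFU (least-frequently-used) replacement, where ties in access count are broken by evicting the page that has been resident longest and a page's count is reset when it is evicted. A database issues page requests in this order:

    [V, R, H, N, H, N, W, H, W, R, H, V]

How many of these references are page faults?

V → fault, frames (V)
R → fault, frames (V R)
H → fault, frames (V R H)
N → fault, frames (V R H N)
H → hit
N → hit
W → fault, evict V, frames (R H N W)
H → hit
W → hit
R → hit
H → hit
V → fault, evict R, frames (H N W V)
Page faults: 6.

6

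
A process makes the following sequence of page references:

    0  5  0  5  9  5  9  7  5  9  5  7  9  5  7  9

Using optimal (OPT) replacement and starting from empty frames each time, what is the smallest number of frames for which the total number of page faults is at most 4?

f=1: 16 faults
f=2: 8 faults
f=3: 4 faults
f=4: 4 faults
Smallest f with faults ≤ 4 is 3.

3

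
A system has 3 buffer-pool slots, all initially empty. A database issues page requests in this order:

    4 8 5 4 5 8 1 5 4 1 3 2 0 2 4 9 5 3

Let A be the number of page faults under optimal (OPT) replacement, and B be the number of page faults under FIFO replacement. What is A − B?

-2

Under OPT: F F F . . . F . . . F F F . . F F F → 10 faults.
Under FIFO: F F F . . . F . F . F F F . F F F F → 12 faults.
A − B = 10 − 12 = -2.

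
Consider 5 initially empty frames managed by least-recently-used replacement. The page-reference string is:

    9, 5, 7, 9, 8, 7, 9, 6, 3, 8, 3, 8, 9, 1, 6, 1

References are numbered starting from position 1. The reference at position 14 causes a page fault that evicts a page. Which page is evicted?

7

pos 1: 9: fault, frames {9}
pos 2: 5: fault, frames {9,5}
pos 3: 7: fault, frames {9,5,7}
pos 4: 9: hit
pos 5: 8: fault, frames {5,7,9,8}
pos 6: 7: hit
pos 7: 9: hit
pos 8: 6: fault, frames {5,8,7,9,6}
pos 9: 3: fault, evict 5, frames {8,7,9,6,3}
pos 10: 8: hit
pos 11: 3: hit
pos 12: 8: hit
pos 13: 9: hit
pos 14: 1: fault, evict 7, frames {6,3,8,9,1}
At position 14, page 7 is evicted.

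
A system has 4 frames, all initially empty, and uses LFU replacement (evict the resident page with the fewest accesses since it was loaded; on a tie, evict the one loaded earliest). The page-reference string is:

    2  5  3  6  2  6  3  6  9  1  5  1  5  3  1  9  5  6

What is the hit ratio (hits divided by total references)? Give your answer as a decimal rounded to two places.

0.33

2: fault, frames {2}
5: fault, frames {2,5}
3: fault, frames {2,5,3}
6: fault, frames {2,5,3,6}
2: hit
6: hit
3: hit
6: hit
9: fault, evict 5, frames {2,3,6,9}
1: fault, evict 9, frames {2,3,6,1}
5: fault, evict 1, frames {2,3,6,5}
1: fault, evict 5, frames {2,3,6,1}
5: fault, evict 1, frames {2,3,6,5}
3: hit
1: fault, evict 5, frames {2,3,6,1}
9: fault, evict 1, frames {2,3,6,9}
5: fault, evict 9, frames {2,3,6,5}
6: hit
Hits: 6 of 18 references → 6/18 = 0.3333.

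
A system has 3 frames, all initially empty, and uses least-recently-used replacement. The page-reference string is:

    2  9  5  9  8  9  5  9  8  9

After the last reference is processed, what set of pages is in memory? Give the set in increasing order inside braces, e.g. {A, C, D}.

2 → miss, frames {2}
9 → miss, frames {2,9}
5 → miss, frames {2,9,5}
9 → hit
8 → miss, evict 2, frames {5,9,8}
9 → hit
5 → hit
9 → hit
8 → hit
9 → hit

{5, 8, 9}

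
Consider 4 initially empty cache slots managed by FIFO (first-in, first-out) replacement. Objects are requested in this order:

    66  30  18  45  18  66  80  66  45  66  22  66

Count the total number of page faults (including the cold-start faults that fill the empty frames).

66: miss, frames (66)
30: miss, frames (66 30)
18: miss, frames (66 30 18)
45: miss, frames (66 30 18 45)
18: hit
66: hit
80: miss, evict 66, frames (30 18 45 80)
66: miss, evict 30, frames (18 45 80 66)
45: hit
66: hit
22: miss, evict 18, frames (45 80 66 22)
66: hit
Page faults: 7.

7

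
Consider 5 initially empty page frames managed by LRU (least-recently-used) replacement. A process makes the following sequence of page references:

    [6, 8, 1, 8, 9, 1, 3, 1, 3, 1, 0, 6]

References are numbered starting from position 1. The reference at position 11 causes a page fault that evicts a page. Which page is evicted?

6

pos 1: 6: fault, frames {6}
pos 2: 8: fault, frames {6,8}
pos 3: 1: fault, frames {6,8,1}
pos 4: 8: hit
pos 5: 9: fault, frames {6,1,8,9}
pos 6: 1: hit
pos 7: 3: fault, frames {6,8,9,1,3}
pos 8: 1: hit
pos 9: 3: hit
pos 10: 1: hit
pos 11: 0: fault, evict 6, frames {8,9,3,1,0}
At position 11, page 6 is evicted.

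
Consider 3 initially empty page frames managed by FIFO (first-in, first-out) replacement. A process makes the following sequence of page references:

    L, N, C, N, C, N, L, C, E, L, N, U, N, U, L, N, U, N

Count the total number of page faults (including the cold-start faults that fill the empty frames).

L → miss, frames {L}
N → miss, frames {L,N}
C → miss, frames {L,N,C}
N → hit
C → hit
N → hit
L → hit
C → hit
E → miss, evict L, frames {N,C,E}
L → miss, evict N, frames {C,E,L}
N → miss, evict C, frames {E,L,N}
U → miss, evict E, frames {L,N,U}
N → hit
U → hit
L → hit
N → hit
U → hit
N → hit
Page faults: 7.

7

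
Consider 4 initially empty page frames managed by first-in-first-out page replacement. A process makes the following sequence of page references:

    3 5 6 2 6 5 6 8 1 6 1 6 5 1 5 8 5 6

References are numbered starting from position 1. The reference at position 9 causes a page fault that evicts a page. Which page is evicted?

5

pos 1: 3 -> miss, frames [3]
pos 2: 5 -> miss, frames [3, 5]
pos 3: 6 -> miss, frames [3, 5, 6]
pos 4: 2 -> miss, frames [3, 5, 6, 2]
pos 5: 6 -> hit
pos 6: 5 -> hit
pos 7: 6 -> hit
pos 8: 8 -> miss, evict 3, frames [5, 6, 2, 8]
pos 9: 1 -> miss, evict 5, frames [6, 2, 8, 1]
At position 9, page 5 is evicted.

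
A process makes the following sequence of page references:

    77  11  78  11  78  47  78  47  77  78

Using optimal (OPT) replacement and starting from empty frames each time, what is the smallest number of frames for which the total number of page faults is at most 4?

3

f=1: 10 faults
f=2: 5 faults
f=3: 4 faults
f=4: 4 faults
Smallest f with faults ≤ 4 is 3.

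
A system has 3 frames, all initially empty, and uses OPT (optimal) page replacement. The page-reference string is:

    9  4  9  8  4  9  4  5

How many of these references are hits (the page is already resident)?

9: fault, frames {9}
4: fault, frames {9,4}
9: hit
8: fault, frames {9,4,8}
4: hit
9: hit
4: hit
5: fault, evict 8, frames {9,4,5}
Hits: 4.

4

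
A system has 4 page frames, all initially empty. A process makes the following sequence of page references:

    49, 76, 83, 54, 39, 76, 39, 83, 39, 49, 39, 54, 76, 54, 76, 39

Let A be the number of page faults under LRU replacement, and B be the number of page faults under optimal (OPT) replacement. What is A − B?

Under LRU: F F F F F . . . . F . F F . . . → 8 faults.
Under OPT: F F F F F . . . . . . F . . . . → 6 faults.
A − B = 8 − 6 = 2.

2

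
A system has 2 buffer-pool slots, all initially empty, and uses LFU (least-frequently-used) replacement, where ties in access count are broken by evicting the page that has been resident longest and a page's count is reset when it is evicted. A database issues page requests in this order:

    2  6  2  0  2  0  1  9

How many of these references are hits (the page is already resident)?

2: miss, frames [2]
6: miss, frames [2, 6]
2: hit
0: miss, evict 6, frames [2, 0]
2: hit
0: hit
1: miss, evict 0, frames [2, 1]
9: miss, evict 1, frames [2, 9]
Hits: 3.

3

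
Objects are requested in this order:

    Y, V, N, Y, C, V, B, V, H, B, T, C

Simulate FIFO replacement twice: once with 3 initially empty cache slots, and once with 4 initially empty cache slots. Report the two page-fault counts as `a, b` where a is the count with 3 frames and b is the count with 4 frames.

3 frames: F F F . F . F F F . F F → 9 faults.
4 frames: F F F . F . F . F . F . → 7 faults.
7 < 9: adding a frame reduced faults, as is typical.

9, 7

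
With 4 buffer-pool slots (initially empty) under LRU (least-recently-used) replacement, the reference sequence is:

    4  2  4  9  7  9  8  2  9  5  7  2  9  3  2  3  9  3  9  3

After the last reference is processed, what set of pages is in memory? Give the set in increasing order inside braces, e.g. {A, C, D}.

{2, 3, 7, 9}

4 -> fault, frames (4)
2 -> fault, frames (4 2)
4 -> hit
9 -> fault, frames (2 4 9)
7 -> fault, frames (2 4 9 7)
9 -> hit
8 -> fault, evict 2, frames (4 7 9 8)
2 -> fault, evict 4, frames (7 9 8 2)
9 -> hit
5 -> fault, evict 7, frames (8 2 9 5)
7 -> fault, evict 8, frames (2 9 5 7)
2 -> hit
9 -> hit
3 -> fault, evict 5, frames (7 2 9 3)
2 -> hit
3 -> hit
9 -> hit
3 -> hit
9 -> hit
3 -> hit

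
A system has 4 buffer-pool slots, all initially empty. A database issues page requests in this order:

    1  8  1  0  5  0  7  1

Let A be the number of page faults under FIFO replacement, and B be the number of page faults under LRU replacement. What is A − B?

Under FIFO: F F . F F . F F → 6 faults.
Under LRU: F F . F F . F . → 5 faults.
A − B = 6 − 5 = 1.

1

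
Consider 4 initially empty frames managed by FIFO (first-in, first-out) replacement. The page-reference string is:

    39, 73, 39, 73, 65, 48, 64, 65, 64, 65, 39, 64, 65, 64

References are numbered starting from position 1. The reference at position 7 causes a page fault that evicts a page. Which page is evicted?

39

pos 1: 39 → miss, frames [39]
pos 2: 73 → miss, frames [39, 73]
pos 3: 39 → hit
pos 4: 73 → hit
pos 5: 65 → miss, frames [39, 73, 65]
pos 6: 48 → miss, frames [39, 73, 65, 48]
pos 7: 64 → miss, evict 39, frames [73, 65, 48, 64]
At position 7, page 39 is evicted.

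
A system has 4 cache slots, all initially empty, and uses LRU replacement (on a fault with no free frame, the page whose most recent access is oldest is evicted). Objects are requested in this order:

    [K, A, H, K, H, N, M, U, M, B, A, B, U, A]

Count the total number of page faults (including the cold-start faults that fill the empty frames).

8

K -> miss, frames {K}
A -> miss, frames {K,A}
H -> miss, frames {K,A,H}
K -> hit
H -> hit
N -> miss, frames {A,K,H,N}
M -> miss, evict A, frames {K,H,N,M}
U -> miss, evict K, frames {H,N,M,U}
M -> hit
B -> miss, evict H, frames {N,U,M,B}
A -> miss, evict N, frames {U,M,B,A}
B -> hit
U -> hit
A -> hit
Page faults: 8.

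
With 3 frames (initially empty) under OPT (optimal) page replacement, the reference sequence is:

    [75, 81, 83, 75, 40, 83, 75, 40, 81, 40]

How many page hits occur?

75 -> fault, frames (75)
81 -> fault, frames (75 81)
83 -> fault, frames (75 81 83)
75 -> hit
40 -> fault, evict 81, frames (75 83 40)
83 -> hit
75 -> hit
40 -> hit
81 -> fault, evict 83, frames (75 40 81)
40 -> hit
Hits: 5.

5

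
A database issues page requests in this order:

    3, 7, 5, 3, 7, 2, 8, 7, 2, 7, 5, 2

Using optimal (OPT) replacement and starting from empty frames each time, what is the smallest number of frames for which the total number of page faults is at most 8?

f=1: 12 faults
f=2: 8 faults
f=3: 6 faults
f=4: 5 faults
f=5: 5 faults
Smallest f with faults ≤ 8 is 2.

2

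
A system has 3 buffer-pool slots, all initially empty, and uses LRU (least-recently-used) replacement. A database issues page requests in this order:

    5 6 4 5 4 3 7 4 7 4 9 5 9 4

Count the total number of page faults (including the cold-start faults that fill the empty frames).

5 → fault, frames (5)
6 → fault, frames (5 6)
4 → fault, frames (5 6 4)
5 → hit
4 → hit
3 → fault, evict 6, frames (5 4 3)
7 → fault, evict 5, frames (4 3 7)
4 → hit
7 → hit
4 → hit
9 → fault, evict 3, frames (7 4 9)
5 → fault, evict 7, frames (4 9 5)
9 → hit
4 → hit
Page faults: 7.

7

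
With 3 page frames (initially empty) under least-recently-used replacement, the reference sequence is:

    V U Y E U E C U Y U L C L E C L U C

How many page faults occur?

10

V → miss, frames (V)
U → miss, frames (V U)
Y → miss, frames (V U Y)
E → miss, evict V, frames (U Y E)
U → hit
E → hit
C → miss, evict Y, frames (U E C)
U → hit
Y → miss, evict E, frames (C U Y)
U → hit
L → miss, evict C, frames (Y U L)
C → miss, evict Y, frames (U L C)
L → hit
E → miss, evict U, frames (C L E)
C → hit
L → hit
U → miss, evict E, frames (C L U)
C → hit
Page faults: 10.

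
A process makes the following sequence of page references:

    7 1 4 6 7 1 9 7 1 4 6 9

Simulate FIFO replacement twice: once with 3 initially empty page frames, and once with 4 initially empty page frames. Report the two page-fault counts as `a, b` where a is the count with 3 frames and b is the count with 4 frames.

3 frames: F F F F F F F . . F F . → 9 faults.
4 frames: F F F F . . F F F F F F → 10 faults.
10 > 9: adding a frame increased faults — Belady's anomaly.

9, 10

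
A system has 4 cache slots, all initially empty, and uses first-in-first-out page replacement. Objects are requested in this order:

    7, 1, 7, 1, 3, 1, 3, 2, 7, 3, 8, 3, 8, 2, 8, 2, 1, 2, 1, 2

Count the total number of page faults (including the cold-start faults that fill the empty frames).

5

7 → fault, frames [7]
1 → fault, frames [7, 1]
7 → hit
1 → hit
3 → fault, frames [7, 1, 3]
1 → hit
3 → hit
2 → fault, frames [7, 1, 3, 2]
7 → hit
3 → hit
8 → fault, evict 7, frames [1, 3, 2, 8]
3 → hit
8 → hit
2 → hit
8 → hit
2 → hit
1 → hit
2 → hit
1 → hit
2 → hit
Page faults: 5.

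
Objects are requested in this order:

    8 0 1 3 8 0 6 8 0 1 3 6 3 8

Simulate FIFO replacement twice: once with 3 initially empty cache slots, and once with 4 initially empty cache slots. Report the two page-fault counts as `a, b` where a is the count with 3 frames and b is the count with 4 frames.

3 frames: F F F F F F F . . F F . . F → 10 faults.
4 frames: F F F F . . F F F F F F . F → 11 faults.
11 > 10: adding a frame increased faults — Belady's anomaly.

10, 11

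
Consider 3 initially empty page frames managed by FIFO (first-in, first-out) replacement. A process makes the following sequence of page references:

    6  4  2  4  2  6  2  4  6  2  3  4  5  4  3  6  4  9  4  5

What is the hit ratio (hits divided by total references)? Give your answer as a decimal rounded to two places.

6 -> fault, frames [6]
4 -> fault, frames [6, 4]
2 -> fault, frames [6, 4, 2]
4 -> hit
2 -> hit
6 -> hit
2 -> hit
4 -> hit
6 -> hit
2 -> hit
3 -> fault, evict 6, frames [4, 2, 3]
4 -> hit
5 -> fault, evict 4, frames [2, 3, 5]
4 -> fault, evict 2, frames [3, 5, 4]
3 -> hit
6 -> fault, evict 3, frames [5, 4, 6]
4 -> hit
9 -> fault, evict 5, frames [4, 6, 9]
4 -> hit
5 -> fault, evict 4, frames [6, 9, 5]
Hits: 11 of 20 references → 11/20 = 0.5500.

0.55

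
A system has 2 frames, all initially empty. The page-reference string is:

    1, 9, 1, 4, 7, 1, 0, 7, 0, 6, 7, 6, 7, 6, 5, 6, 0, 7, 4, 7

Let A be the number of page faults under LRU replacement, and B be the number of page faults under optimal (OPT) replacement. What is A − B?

Under LRU: F F . F F F F F . F F . . . F . F F F . → 13 faults.
Under OPT: F F . F F . F . . F . . . . F . F F F . → 10 faults.
A − B = 13 − 10 = 3.

3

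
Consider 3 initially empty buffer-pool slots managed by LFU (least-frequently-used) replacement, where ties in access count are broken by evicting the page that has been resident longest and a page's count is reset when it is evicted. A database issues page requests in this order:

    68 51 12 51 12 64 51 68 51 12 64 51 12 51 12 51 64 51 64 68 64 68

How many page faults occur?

9

68: fault, frames (68)
51: fault, frames (68 51)
12: fault, frames (68 51 12)
51: hit
12: hit
64: fault, evict 68, frames (51 12 64)
51: hit
68: fault, evict 64, frames (51 12 68)
51: hit
12: hit
64: fault, evict 68, frames (51 12 64)
51: hit
12: hit
51: hit
12: hit
51: hit
64: hit
51: hit
64: hit
68: fault, evict 64, frames (51 12 68)
64: fault, evict 68, frames (51 12 64)
68: fault, evict 64, frames (51 12 68)
Page faults: 9.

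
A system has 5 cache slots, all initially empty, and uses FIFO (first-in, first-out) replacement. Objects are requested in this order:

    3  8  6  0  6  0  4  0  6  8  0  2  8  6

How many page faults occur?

3: fault, frames (3)
8: fault, frames (3 8)
6: fault, frames (3 8 6)
0: fault, frames (3 8 6 0)
6: hit
0: hit
4: fault, frames (3 8 6 0 4)
0: hit
6: hit
8: hit
0: hit
2: fault, evict 3, frames (8 6 0 4 2)
8: hit
6: hit
Page faults: 6.

6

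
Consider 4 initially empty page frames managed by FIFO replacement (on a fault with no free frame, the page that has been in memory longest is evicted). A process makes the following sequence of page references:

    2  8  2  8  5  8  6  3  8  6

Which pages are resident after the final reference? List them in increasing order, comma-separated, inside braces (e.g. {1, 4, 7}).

2: fault, frames [2]
8: fault, frames [2, 8]
2: hit
8: hit
5: fault, frames [2, 8, 5]
8: hit
6: fault, frames [2, 8, 5, 6]
3: fault, evict 2, frames [8, 5, 6, 3]
8: hit
6: hit

{3, 5, 6, 8}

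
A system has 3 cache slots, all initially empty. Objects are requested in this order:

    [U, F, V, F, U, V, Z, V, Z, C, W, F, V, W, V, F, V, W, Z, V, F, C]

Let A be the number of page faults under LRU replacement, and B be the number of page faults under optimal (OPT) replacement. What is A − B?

Under LRU: F F F . . . F . . F F F F . . . . . F . F F → 11 faults.
Under OPT: F F F . . . F . . F F . . . . . . . F . . F → 8 faults.
A − B = 11 − 8 = 3.

3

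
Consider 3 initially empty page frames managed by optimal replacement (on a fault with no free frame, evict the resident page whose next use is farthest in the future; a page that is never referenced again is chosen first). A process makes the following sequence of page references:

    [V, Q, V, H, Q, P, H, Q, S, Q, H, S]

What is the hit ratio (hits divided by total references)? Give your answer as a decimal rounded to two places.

0.58

V -> miss, frames [V]
Q -> miss, frames [V, Q]
V -> hit
H -> miss, frames [V, Q, H]
Q -> hit
P -> miss, evict V, frames [Q, H, P]
H -> hit
Q -> hit
S -> miss, evict P, frames [Q, H, S]
Q -> hit
H -> hit
S -> hit
Hits: 7 of 12 references → 7/12 = 0.5833.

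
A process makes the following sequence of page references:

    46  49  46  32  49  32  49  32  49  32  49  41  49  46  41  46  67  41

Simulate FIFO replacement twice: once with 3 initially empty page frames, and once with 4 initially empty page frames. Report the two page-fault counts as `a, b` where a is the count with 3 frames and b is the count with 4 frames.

3 frames: F F . F . . . . . . . F . F . . F . → 6 faults.
4 frames: F F . F . . . . . . . F . . . . F . → 5 faults.
5 < 6: adding a frame reduced faults, as is typical.

6, 5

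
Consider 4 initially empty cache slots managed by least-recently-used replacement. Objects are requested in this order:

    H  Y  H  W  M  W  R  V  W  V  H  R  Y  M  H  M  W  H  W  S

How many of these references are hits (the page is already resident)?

H → miss, frames (H)
Y → miss, frames (H Y)
H → hit
W → miss, frames (Y H W)
M → miss, frames (Y H W M)
W → hit
R → miss, evict Y, frames (H M W R)
V → miss, evict H, frames (M W R V)
W → hit
V → hit
H → miss, evict M, frames (R W V H)
R → hit
Y → miss, evict W, frames (V H R Y)
M → miss, evict V, frames (H R Y M)
H → hit
M → hit
W → miss, evict R, frames (Y H M W)
H → hit
W → hit
S → miss, evict Y, frames (M H W S)
Hits: 9.

9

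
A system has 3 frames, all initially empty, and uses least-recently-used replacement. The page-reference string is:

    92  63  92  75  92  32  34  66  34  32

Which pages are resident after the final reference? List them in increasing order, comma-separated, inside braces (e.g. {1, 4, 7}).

{32, 34, 66}

92 → fault, frames (92)
63 → fault, frames (92 63)
92 → hit
75 → fault, frames (63 92 75)
92 → hit
32 → fault, evict 63, frames (75 92 32)
34 → fault, evict 75, frames (92 32 34)
66 → fault, evict 92, frames (32 34 66)
34 → hit
32 → hit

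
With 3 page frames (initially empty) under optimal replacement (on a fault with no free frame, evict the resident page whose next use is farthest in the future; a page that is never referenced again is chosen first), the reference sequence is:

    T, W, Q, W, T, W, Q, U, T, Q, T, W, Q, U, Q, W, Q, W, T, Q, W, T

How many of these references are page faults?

6

T -> miss, frames [T]
W -> miss, frames [T, W]
Q -> miss, frames [T, W, Q]
W -> hit
T -> hit
W -> hit
Q -> hit
U -> miss, evict W, frames [T, Q, U]
T -> hit
Q -> hit
T -> hit
W -> miss, evict T, frames [Q, U, W]
Q -> hit
U -> hit
Q -> hit
W -> hit
Q -> hit
W -> hit
T -> miss, evict U, frames [Q, W, T]
Q -> hit
W -> hit
T -> hit
Page faults: 6.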